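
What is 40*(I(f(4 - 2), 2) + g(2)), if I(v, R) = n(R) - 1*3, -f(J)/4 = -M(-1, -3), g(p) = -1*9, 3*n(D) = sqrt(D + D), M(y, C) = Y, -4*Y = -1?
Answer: -1360/3 ≈ -453.33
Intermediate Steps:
Y = 1/4 (Y = -1/4*(-1) = 1/4 ≈ 0.25000)
M(y, C) = 1/4
n(D) = sqrt(2)*sqrt(D)/3 (n(D) = sqrt(D + D)/3 = sqrt(2*D)/3 = (sqrt(2)*sqrt(D))/3 = sqrt(2)*sqrt(D)/3)
g(p) = -9
f(J) = 1 (f(J) = -(-4)/4 = -4*(-1/4) = 1)
I(v, R) = -3 + sqrt(2)*sqrt(R)/3 (I(v, R) = sqrt(2)*sqrt(R)/3 - 1*3 = sqrt(2)*sqrt(R)/3 - 3 = -3 + sqrt(2)*sqrt(R)/3)
40*(I(f(4 - 2), 2) + g(2)) = 40*((-3 + sqrt(2)*sqrt(2)/3) - 9) = 40*((-3 + 2/3) - 9) = 40*(-7/3 - 9) = 40*(-34/3) = -1360/3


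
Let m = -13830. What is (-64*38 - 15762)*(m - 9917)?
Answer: 432052918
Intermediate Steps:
(-64*38 - 15762)*(m - 9917) = (-64*38 - 15762)*(-13830 - 9917) = (-2432 - 15762)*(-23747) = -18194*(-23747) = 432052918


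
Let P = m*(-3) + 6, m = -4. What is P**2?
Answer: 324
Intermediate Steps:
P = 18 (P = -4*(-3) + 6 = 12 + 6 = 18)
P**2 = 18**2 = 324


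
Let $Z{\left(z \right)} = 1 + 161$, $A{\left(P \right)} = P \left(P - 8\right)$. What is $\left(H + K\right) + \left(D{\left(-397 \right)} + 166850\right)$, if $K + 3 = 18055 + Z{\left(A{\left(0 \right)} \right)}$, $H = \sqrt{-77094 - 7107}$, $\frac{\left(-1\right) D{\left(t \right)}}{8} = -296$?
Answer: $187432 + i \sqrt{84201} \approx 1.8743 \cdot 10^{5} + 290.17 i$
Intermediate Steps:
$A{\left(P \right)} = P \left(-8 + P\right)$
$D{\left(t \right)} = 2368$ ($D{\left(t \right)} = \left(-8\right) \left(-296\right) = 2368$)
$Z{\left(z \right)} = 162$
$H = i \sqrt{84201}$ ($H = \sqrt{-84201} = i \sqrt{84201} \approx 290.17 i$)
$K = 18214$ ($K = -3 + \left(18055 + 162\right) = -3 + 18217 = 18214$)
$\left(H + K\right) + \left(D{\left(-397 \right)} + 166850\right) = \left(i \sqrt{84201} + 18214\right) + \left(2368 + 166850\right) = \left(18214 + i \sqrt{84201}\right) + 169218 = 187432 + i \sqrt{84201}$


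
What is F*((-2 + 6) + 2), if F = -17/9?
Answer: -34/3 ≈ -11.333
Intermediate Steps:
F = -17/9 (F = -17*⅑ = -17/9 ≈ -1.8889)
F*((-2 + 6) + 2) = -17*((-2 + 6) + 2)/9 = -17*(4 + 2)/9 = -17/9*6 = -34/3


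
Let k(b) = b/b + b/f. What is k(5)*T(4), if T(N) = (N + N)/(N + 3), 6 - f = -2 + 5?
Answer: 64/21 ≈ 3.0476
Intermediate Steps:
f = 3 (f = 6 - (-2 + 5) = 6 - 1*3 = 6 - 3 = 3)
T(N) = 2*N/(3 + N) (T(N) = (2*N)/(3 + N) = 2*N/(3 + N))
k(b) = 1 + b/3 (k(b) = b/b + b/3 = 1 + b*(⅓) = 1 + b/3)
k(5)*T(4) = (1 + (⅓)*5)*(2*4/(3 + 4)) = (1 + 5/3)*(2*4/7) = 8*(2*4*(⅐))/3 = (8/3)*(8/7) = 64/21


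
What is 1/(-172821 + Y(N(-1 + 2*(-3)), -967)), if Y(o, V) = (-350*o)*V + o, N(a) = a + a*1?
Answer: -1/4911135 ≈ -2.0362e-7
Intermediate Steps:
N(a) = 2*a (N(a) = a + a = 2*a)
Y(o, V) = o - 350*V*o (Y(o, V) = -350*V*o + o = o - 350*V*o)
1/(-172821 + Y(N(-1 + 2*(-3)), -967)) = 1/(-172821 + (2*(-1 + 2*(-3)))*(1 - 350*(-967))) = 1/(-172821 + (2*(-1 - 6))*(1 + 338450)) = 1/(-172821 + (2*(-7))*338451) = 1/(-172821 - 14*338451) = 1/(-172821 - 4738314) = 1/(-4911135) = -1/4911135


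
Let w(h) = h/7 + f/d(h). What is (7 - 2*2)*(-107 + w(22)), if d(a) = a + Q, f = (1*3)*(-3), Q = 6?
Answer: -8751/28 ≈ -312.54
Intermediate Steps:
f = -9 (f = 3*(-3) = -9)
d(a) = 6 + a (d(a) = a + 6 = 6 + a)
w(h) = -9/(6 + h) + h/7 (w(h) = h/7 - 9/(6 + h) = -9/(6 + h) + h/7)
(7 - 2*2)*(-107 + w(22)) = (7 - 2*2)*(-107 + (-63 + 22*(6 + 22))/(7*(6 + 22))) = (7 - 4)*(-107 + (⅐)*(-63 + 22*28)/28) = 3*(-107 + (⅐)*(1/28)*(-63 + 616)) = 3*(-107 + (⅐)*(1/28)*553) = 3*(-107 + 79/28) = 3*(-2917/28) = -8751/28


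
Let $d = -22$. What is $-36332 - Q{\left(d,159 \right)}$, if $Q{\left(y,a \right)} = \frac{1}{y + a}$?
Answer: $- \frac{4977485}{137} \approx -36332.0$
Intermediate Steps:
$Q{\left(y,a \right)} = \frac{1}{a + y}$
$-36332 - Q{\left(d,159 \right)} = -36332 - \frac{1}{159 - 22} = -36332 - \frac{1}{137} = - \frac{4977485}{137}$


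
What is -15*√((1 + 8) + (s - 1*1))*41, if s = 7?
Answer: -615*√15 ≈ -2381.9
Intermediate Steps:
-15*√((1 + 8) + (s - 1*1))*41 = -15*√((1 + 8) + (7 - 1*1))*41 = -15*√(9 + (7 - 1))*41 = -15*√(9 + 6)*41 = -15*√15*41 = -615*√15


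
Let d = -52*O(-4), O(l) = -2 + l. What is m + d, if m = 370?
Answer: 682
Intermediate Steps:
d = 312 (d = -52*(-2 - 4) = -52*(-6) = 312)
m + d = 370 + 312 = 682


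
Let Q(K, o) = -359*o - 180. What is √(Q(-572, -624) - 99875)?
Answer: √123961 ≈ 352.08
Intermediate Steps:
Q(K, o) = -180 - 359*o
√(Q(-572, -624) - 99875) = √((-180 - 359*(-624)) - 99875) = √((-180 + 224016) - 99875) = √(223836 - 99875) = √123961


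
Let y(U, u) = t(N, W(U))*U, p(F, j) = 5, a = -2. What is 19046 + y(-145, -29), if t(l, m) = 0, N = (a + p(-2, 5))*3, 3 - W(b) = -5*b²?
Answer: 19046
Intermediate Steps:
W(b) = 3 + 5*b² (W(b) = 3 - (-5)*b² = 3 + 5*b²)
N = 9 (N = (-2 + 5)*3 = 3*3 = 9)
y(U, u) = 0 (y(U, u) = 0*U = 0)
19046 + y(-145, -29) = 19046 + 0 = 19046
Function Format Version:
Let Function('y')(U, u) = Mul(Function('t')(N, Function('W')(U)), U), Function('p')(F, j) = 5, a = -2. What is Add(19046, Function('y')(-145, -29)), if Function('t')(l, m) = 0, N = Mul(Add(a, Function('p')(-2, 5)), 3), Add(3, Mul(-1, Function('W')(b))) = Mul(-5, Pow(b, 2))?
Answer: 19046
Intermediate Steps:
Function('W')(b) = Add(3, Mul(5, Pow(b, 2))) (Function('W')(b) = Add(3, Mul(-1, Mul(-5, Pow(b, 2)))) = Add(3, Mul(5, Pow(b, 2))))
N = 9 (N = Mul(Add(-2, 5), 3) = Mul(3, 3) = 9)
Function('y')(U, u) = 0 (Function('y')(U, u) = Mul(0, U) = 0)
Add(19046, Function('y')(-145, -29)) = Add(19046, 0) = 19046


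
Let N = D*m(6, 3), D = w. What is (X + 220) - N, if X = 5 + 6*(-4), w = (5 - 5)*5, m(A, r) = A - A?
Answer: 201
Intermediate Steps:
m(A, r) = 0
w = 0 (w = 0*5 = 0)
X = -19 (X = 5 - 24 = -19)
D = 0
N = 0 (N = 0*0 = 0)
(X + 220) - N = (-19 + 220) - 1*0 = 201 + 0 = 201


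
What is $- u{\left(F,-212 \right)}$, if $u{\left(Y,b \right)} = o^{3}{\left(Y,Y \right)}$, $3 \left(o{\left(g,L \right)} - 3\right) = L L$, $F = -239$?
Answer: $- \frac{186463002097000}{27} \approx -6.906 \cdot 10^{12}$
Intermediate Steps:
$o{\left(g,L \right)} = 3 + \frac{L^{2}}{3}$ ($o{\left(g,L \right)} = 3 + \frac{L L}{3} = 3 + \frac{L^{2}}{3}$)
$u{\left(Y,b \right)} = \left(3 + \frac{Y^{2}}{3}\right)^{3}$
$- u{\left(F,-212 \right)} = - \frac{\left(9 + \left(-239\right)^{2}\right)^{3}}{27} = - \frac{\left(9 + 57121\right)^{3}}{27} = - \frac{57130^{3}}{27} = - \frac{186463002097000}{27}$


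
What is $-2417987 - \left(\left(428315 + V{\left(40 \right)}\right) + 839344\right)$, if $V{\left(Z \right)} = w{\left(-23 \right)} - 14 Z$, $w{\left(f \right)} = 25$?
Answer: $-3685111$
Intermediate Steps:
$V{\left(Z \right)} = 25 - 14 Z$
$-2417987 - \left(\left(428315 + V{\left(40 \right)}\right) + 839344\right) = -2417987 - \left(\left(428315 + \left(25 - 560\right)\right) + 839344\right) = -2417987 - \left(\left(428315 - 535\right) + 839344\right) = -2417987 - \left(427780 + 839344\right) = -2417987 - 1267124 = -3685111$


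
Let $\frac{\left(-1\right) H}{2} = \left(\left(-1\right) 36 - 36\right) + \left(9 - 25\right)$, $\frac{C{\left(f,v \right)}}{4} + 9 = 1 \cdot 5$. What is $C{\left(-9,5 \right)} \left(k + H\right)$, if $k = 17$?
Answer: $-3088$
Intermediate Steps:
$C{\left(f,v \right)} = -16$ ($C{\left(f,v \right)} = -36 + 4 \cdot 1 \cdot 5 = -36 + 4 \cdot 5 = -36 + 20 = -16$)
$H = 176$ ($H = - 2 \left(\left(\left(-1\right) 36 - 36\right) + \left(9 - 25\right)\right) = - 2 \left(\left(-36 - 36\right) - 16\right) = - 2 \left(-72 - 16\right) = \left(-2\right) \left(-88\right) = 176$)
$C{\left(-9,5 \right)} \left(k + H\right) = - 16 \left(17 + 176\right) = \left(-16\right) 193 = -3088$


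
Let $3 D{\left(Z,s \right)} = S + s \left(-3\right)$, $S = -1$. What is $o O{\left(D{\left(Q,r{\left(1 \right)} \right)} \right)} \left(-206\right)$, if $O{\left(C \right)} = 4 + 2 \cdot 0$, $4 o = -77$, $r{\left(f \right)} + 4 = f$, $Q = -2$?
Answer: $15862$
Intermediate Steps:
$r{\left(f \right)} = -4 + f$
$o = - \frac{77}{4}$ ($o = \frac{1}{4} \left(-77\right) = - \frac{77}{4} \approx -19.25$)
$D{\left(Z,s \right)} = - \frac{1}{3} - s$ ($D{\left(Z,s \right)} = \frac{-1 + s \left(-3\right)}{3} = \frac{-1 - 3 s}{3} = - \frac{1}{3} - s$)
$O{\left(C \right)} = 4$ ($O{\left(C \right)} = 4 + 0 = 4$)
$o O{\left(D{\left(Q,r{\left(1 \right)} \right)} \right)} \left(-206\right) = \left(- \frac{77}{4}\right) 4 \left(-206\right) = \left(-77\right) \left(-206\right) = 15862$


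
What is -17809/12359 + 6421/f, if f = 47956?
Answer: -774691265/592688204 ≈ -1.3071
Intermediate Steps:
-17809/12359 + 6421/f = -17809/12359 + 6421/47956 = -774691265/592688204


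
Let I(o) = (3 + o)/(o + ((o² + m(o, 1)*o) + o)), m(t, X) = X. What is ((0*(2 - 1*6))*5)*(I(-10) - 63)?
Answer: 0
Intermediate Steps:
I(o) = (3 + o)/(o² + 3*o) (I(o) = (3 + o)/(o + ((o² + 1*o) + o)) = (3 + o)/(o + ((o² + o) + o)) = (3 + o)/(o + ((o + o²) + o)) = (3 + o)/(o + (o² + 2*o)) = (3 + o)/(o² + 3*o))
((0*(2 - 1*6))*5)*(I(-10) - 63) = ((0*(2 - 1*6))*5)*(1/(-10) - 63) = ((0*(2 - 6))*5)*(-⅒ - 63) = ((0*(-4))*5)*(-631/10) = (0*5)*(-631/10) = 0*(-631/10) = 0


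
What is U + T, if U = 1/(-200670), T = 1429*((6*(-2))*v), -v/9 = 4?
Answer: 123879209759/200670 ≈ 6.1733e+5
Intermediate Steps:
v = -36 (v = -9*4 = -36)
T = 617328 (T = 1429*((6*(-2))*(-36)) = 1429*(-12*(-36)) = 1429*432 = 617328)
U = -1/200670 ≈ -4.9833e-6
U + T = -1/200670 + 617328 = 123879209759/200670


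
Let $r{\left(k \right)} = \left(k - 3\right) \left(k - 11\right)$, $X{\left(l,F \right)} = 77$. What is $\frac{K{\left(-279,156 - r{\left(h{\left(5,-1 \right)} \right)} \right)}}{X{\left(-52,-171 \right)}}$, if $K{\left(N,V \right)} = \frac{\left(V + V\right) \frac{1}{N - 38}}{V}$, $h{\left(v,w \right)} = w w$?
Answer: $- \frac{2}{24409} \approx -8.1937 \cdot 10^{-5}$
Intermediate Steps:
$h{\left(v,w \right)} = w^{2}$
$r{\left(k \right)} = \left(-11 + k\right) \left(-3 + k\right)$ ($r{\left(k \right)} = \left(-3 + k\right) \left(-11 + k\right) = \left(-11 + k\right) \left(-3 + k\right)$)
$K{\left(N,V \right)} = \frac{2}{-38 + N}$ ($K{\left(N,V \right)} = \frac{2 V \frac{1}{-38 + N}}{V} = \frac{2}{-38 + N}$)
$\frac{K{\left(-279,156 - r{\left(h{\left(5,-1 \right)} \right)} \right)}}{X{\left(-52,-171 \right)}} = \frac{2 \frac{1}{-38 - 279}}{77} = \frac{2}{-317} \cdot \frac{1}{77} = 2 \left(- \frac{1}{317}\right) \frac{1}{77} = \left(- \frac{2}{317}\right) \frac{1}{77} = - \frac{2}{24409}$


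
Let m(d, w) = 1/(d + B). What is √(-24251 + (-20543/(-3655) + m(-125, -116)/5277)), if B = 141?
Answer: I*√144310495979932820115/77149740 ≈ 155.71*I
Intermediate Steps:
m(d, w) = 1/(141 + d) (m(d, w) = 1/(d + 141) = 1/(141 + d))
√(-24251 + (-20543/(-3655) + m(-125, -116)/5277)) = √(-24251 + (-20543/(-3655) + 1/((141 - 125)*5277))) = √(-24251 + (-20543*(-1/3655) + (1/5277)/16)) = √(-24251 + (20543/3655 + (1/16)*(1/5277))) = √(-24251 + (20543/3655 + 1/84432)) = √(-24251 + 1734490231/308598960) = √(-7482098888729/308598960) = I*√144310495979932820115/77149740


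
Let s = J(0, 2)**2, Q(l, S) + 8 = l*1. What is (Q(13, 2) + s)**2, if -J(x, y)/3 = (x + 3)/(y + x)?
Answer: 10201/16 ≈ 637.56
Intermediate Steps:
J(x, y) = -3*(3 + x)/(x + y) (J(x, y) = -3*(x + 3)/(y + x) = -3*(3 + x)/(x + y))
Q(l, S) = -8 + l (Q(l, S) = -8 + l*1 = -8 + l)
s = 81/4 (s = (3*(-3 - 1*0)/(0 + 2))**2 = (3*(-3 + 0)/2)**2 = (3*(1/2)*(-3))**2 = (-9/2)**2 = 81/4 ≈ 20.250)
(Q(13, 2) + s)**2 = ((-8 + 13) + 81/4)**2 = (5 + 81/4)**2 = (101/4)**2 = 10201/16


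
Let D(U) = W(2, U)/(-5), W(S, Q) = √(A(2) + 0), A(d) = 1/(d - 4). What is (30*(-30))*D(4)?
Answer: 90*I*√2 ≈ 127.28*I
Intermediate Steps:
A(d) = 1/(-4 + d)
W(S, Q) = I*√2/2 (W(S, Q) = √(1/(-4 + 2) + 0) = √(1/(-2) + 0) = √(-½ + 0) = √(-½) = I*√2/2)
D(U) = -I*√2/10 (D(U) = (I*√2/2)/(-5) = (I*√2/2)*(-⅕) = -I*√2/10)
(30*(-30))*D(4) = (30*(-30))*(-I*√2/10) = -(-90)*I*√2 = 90*I*√2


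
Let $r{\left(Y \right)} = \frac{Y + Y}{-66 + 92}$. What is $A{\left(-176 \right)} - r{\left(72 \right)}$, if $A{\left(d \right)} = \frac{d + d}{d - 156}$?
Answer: $- \frac{4832}{1079} \approx -4.4782$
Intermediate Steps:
$r{\left(Y \right)} = \frac{Y}{13}$ ($r{\left(Y \right)} = \frac{2 Y}{26} = 2 Y \frac{1}{26} = \frac{Y}{13}$)
$A{\left(d \right)} = \frac{2 d}{-156 + d}$
$A{\left(-176 \right)} - r{\left(72 \right)} = 2 \left(-176\right) \frac{1}{-156 - 176} - \frac{1}{13} \cdot 72 = 2 \left(-176\right) \frac{1}{-332} - \frac{72}{13} = 2 \left(-176\right) \left(- \frac{1}{332}\right) - \frac{72}{13} = \frac{88}{83} - \frac{72}{13} = - \frac{4832}{1079}$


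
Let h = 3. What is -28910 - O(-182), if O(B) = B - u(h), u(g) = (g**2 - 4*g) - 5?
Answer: -28736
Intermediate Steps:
u(g) = -5 + g**2 - 4*g
O(B) = 8 + B (O(B) = B - (-5 + 3**2 - 4*3) = B - (-5 + 9 - 12) = B - 1*(-8) = B + 8 = 8 + B)
-28910 - O(-182) = -28910 - (8 - 182) = -28910 - 1*(-174) = -28910 + 174 = -28736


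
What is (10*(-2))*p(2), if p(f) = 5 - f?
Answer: -60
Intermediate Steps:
(10*(-2))*p(2) = (10*(-2))*(5 - 1*2) = -20*(5 - 2) = -20*3 = -60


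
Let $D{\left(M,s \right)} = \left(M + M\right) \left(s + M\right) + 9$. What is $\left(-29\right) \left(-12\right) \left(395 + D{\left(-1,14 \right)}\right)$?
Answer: $131544$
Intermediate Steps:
$D{\left(M,s \right)} = 9 + 2 M \left(M + s\right)$ ($D{\left(M,s \right)} = 2 M \left(M + s\right) + 9 = 9 + 2 M \left(M + s\right)$)
$\left(-29\right) \left(-12\right) \left(395 + D{\left(-1,14 \right)}\right) = \left(-29\right) \left(-12\right) \left(395 + \left(9 + 2 \left(-1\right)^{2} + 2 \left(-1\right) 14\right)\right) = 348 \left(395 + \left(9 + 2 \cdot 1 - 28\right)\right) = 348 \left(395 + \left(9 + 2 - 28\right)\right) = 348 \left(395 - 17\right) = 348 \cdot 378 = 131544$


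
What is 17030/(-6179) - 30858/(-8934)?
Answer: 6420927/9200531 ≈ 0.69789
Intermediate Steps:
17030/(-6179) - 30858/(-8934) = 17030*(-1/6179) - 30858*(-1/8934) = -17030/6179 + 5143/1489 = 6420927/9200531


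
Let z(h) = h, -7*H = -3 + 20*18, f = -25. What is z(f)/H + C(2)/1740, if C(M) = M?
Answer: 7267/14790 ≈ 0.49135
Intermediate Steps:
H = -51 (H = -(-3 + 20*18)/7 = -(-3 + 360)/7 = -⅐*357 = -51)
z(f)/H + C(2)/1740 = -25/(-51) + 2/1740 = -25*(-1/51) + 2*(1/1740) = 25/51 + 1/870 = 7267/14790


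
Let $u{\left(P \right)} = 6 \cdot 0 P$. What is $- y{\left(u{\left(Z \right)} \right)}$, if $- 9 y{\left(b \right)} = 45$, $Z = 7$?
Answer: $5$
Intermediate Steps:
$u{\left(P \right)} = 0$ ($u{\left(P \right)} = 0 P = 0$)
$y{\left(b \right)} = -5$ ($y{\left(b \right)} = \left(- \frac{1}{9}\right) 45 = -5$)
$- y{\left(u{\left(Z \right)} \right)} = \left(-1\right) \left(-5\right) = 5$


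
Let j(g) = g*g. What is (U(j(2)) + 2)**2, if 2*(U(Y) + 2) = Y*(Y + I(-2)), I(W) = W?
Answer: 16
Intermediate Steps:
j(g) = g**2
U(Y) = -2 + Y*(-2 + Y)/2 (U(Y) = -2 + (Y*(Y - 2))/2 = -2 + (Y*(-2 + Y))/2 = -2 + Y*(-2 + Y)/2)
(U(j(2)) + 2)**2 = ((-2 + (2**2)**2/2 - 1*2**2) + 2)**2 = ((-2 + (1/2)*4**2 - 1*4) + 2)**2 = ((-2 + (1/2)*16 - 4) + 2)**2 = ((-2 + 8 - 4) + 2)**2 = (2 + 2)**2 = 4**2 = 16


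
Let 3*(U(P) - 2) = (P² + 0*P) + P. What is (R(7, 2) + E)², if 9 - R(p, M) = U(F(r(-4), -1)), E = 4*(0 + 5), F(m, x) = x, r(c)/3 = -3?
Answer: 729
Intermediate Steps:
r(c) = -9 (r(c) = 3*(-3) = -9)
U(P) = 2 + P/3 + P²/3 (U(P) = 2 + ((P² + 0*P) + P)/3 = 2 + ((P² + 0) + P)/3 = 2 + (P² + P)/3 = 2 + (P + P²)/3 = 2 + (P/3 + P²/3) = 2 + P/3 + P²/3)
E = 20 (E = 4*5 = 20)
R(p, M) = 7 (R(p, M) = 9 - (2 + (⅓)*(-1) + (⅓)*(-1)²) = 9 - (2 - ⅓ + (⅓)*1) = 9 - (2 - ⅓ + ⅓) = 9 - 1*2 = 9 - 2 = 7)
(R(7, 2) + E)² = (7 + 20)² = 27² = 729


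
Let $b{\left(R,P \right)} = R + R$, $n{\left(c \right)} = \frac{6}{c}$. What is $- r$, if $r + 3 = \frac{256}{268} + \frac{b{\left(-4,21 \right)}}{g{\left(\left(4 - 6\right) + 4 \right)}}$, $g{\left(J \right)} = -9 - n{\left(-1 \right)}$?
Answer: $- \frac{125}{201} \approx -0.62189$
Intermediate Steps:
$g{\left(J \right)} = -3$ ($g{\left(J \right)} = -9 - \frac{6}{-1} = -9 - 6 \left(-1\right) = -9 - -6 = -9 + 6 = -3$)
$b{\left(R,P \right)} = 2 R$
$r = \frac{125}{201}$ ($r = -3 + \left(\frac{256}{268} + \frac{2 \left(-4\right)}{-3}\right) = -3 + \left(256 \cdot \frac{1}{268} - - \frac{8}{3}\right) = -3 + \left(\frac{64}{67} + \frac{8}{3}\right) = -3 + \frac{728}{201} = \frac{125}{201} \approx 0.62189$)
$- r = \left(-1\right) \frac{125}{201} = - \frac{125}{201}$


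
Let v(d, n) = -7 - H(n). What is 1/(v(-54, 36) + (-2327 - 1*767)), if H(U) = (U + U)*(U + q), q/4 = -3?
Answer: -1/4829 ≈ -0.00020708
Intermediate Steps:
q = -12 (q = 4*(-3) = -12)
H(U) = 2*U*(-12 + U) (H(U) = (U + U)*(U - 12) = (2*U)*(-12 + U) = 2*U*(-12 + U))
v(d, n) = -7 - 2*n*(-12 + n)
1/(v(-54, 36) + (-2327 - 1*767)) = 1/((-7 - 2*36*(-12 + 36)) + (-2327 - 1*767)) = 1/((-7 - 2*36*24) + (-2327 - 767)) = 1/((-7 - 1728) - 3094) = 1/(-1735 - 3094) = 1/(-4829) = -1/4829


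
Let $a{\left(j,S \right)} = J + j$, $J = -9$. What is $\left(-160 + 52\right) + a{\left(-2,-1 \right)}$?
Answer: $-119$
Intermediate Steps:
$a{\left(j,S \right)} = -9 + j$
$\left(-160 + 52\right) + a{\left(-2,-1 \right)} = \left(-160 + 52\right) - 11 = -108 - 11 = -119$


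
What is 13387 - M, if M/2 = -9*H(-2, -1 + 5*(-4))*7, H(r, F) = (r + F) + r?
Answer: 10237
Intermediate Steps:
H(r, F) = F + 2*r (H(r, F) = (F + r) + r = F + 2*r)
M = 3150 (M = 2*(-9*((-1 + 5*(-4)) + 2*(-2))*7) = 2*(-9*((-1 - 20) - 4)*7) = 2*(-9*(-21 - 4)*7) = 2*(-9*(-25)*7) = 2*(225*7) = 2*1575 = 3150)
13387 - M = 13387 - 1*3150 = 13387 - 3150 = 10237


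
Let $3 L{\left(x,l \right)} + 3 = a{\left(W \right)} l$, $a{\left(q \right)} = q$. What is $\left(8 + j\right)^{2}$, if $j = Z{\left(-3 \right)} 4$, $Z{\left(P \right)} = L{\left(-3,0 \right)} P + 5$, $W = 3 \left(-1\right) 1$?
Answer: $1600$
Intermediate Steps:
$W = -3$ ($W = \left(-3\right) 1 = -3$)
$L{\left(x,l \right)} = -1 - l$ ($L{\left(x,l \right)} = -1 + \frac{\left(-3\right) l}{3} = -1 - l$)
$Z{\left(P \right)} = 5 - P$ ($Z{\left(P \right)} = \left(-1 - 0\right) P + 5 = \left(-1 + 0\right) P + 5 = - P + 5 = 5 - P$)
$j = 32$ ($j = \left(5 - -3\right) 4 = \left(5 + 3\right) 4 = 8 \cdot 4 = 32$)
$\left(8 + j\right)^{2} = \left(8 + 32\right)^{2} = 40^{2} = 1600$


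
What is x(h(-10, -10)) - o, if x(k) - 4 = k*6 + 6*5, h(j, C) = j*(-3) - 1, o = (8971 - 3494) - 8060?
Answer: 2791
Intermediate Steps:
o = -2583 (o = 5477 - 8060 = -2583)
h(j, C) = -1 - 3*j (h(j, C) = -3*j - 1 = -1 - 3*j)
x(k) = 34 + 6*k (x(k) = 4 + (k*6 + 6*5) = 4 + (6*k + 30) = 4 + (30 + 6*k) = 34 + 6*k)
x(h(-10, -10)) - o = (34 + 6*(-1 - 3*(-10))) - 1*(-2583) = (34 + 6*(-1 + 30)) + 2583 = (34 + 6*29) + 2583 = (34 + 174) + 2583 = 208 + 2583 = 2791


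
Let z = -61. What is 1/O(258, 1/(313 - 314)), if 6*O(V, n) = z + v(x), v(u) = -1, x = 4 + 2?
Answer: -3/31 ≈ -0.096774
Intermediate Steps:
x = 6
O(V, n) = -31/3 (O(V, n) = (-61 - 1)/6 = (⅙)*(-62) = -31/3)
1/O(258, 1/(313 - 314)) = 1/(-31/3) = -3/31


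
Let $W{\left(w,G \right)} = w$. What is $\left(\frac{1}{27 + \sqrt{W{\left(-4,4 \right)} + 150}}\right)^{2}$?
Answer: $\frac{1}{\left(27 + \sqrt{146}\right)^{2}} \approx 0.00065467$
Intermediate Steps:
$\left(\frac{1}{27 + \sqrt{W{\left(-4,4 \right)} + 150}}\right)^{2} = \left(\frac{1}{27 + \sqrt{-4 + 150}}\right)^{2} = \left(\frac{1}{27 + \sqrt{146}}\right)^{2} = \frac{1}{\left(27 + \sqrt{146}\right)^{2}}$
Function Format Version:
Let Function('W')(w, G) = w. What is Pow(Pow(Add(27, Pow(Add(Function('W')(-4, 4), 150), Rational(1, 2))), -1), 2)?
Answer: Pow(Add(27, Pow(146, Rational(1, 2))), -2) ≈ 0.00065467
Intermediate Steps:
Pow(Pow(Add(27, Pow(Add(Function('W')(-4, 4), 150), Rational(1, 2))), -1), 2) = Pow(Pow(Add(27, Pow(Add(-4, 150), Rational(1, 2))), -1), 2) = Pow(Pow(Add(27, Pow(146, Rational(1, 2))), -1), 2) = Pow(Add(27, Pow(146, Rational(1, 2))), -2)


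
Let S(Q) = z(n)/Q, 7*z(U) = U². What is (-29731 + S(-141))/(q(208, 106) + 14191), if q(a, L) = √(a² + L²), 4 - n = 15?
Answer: -416429474038/198712691247 + 293446180*√545/198712691247 ≈ -2.0612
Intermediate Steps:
n = -11 (n = 4 - 1*15 = 4 - 15 = -11)
z(U) = U²/7
q(a, L) = √(L² + a²)
S(Q) = 121/(7*Q) (S(Q) = ((⅐)*(-11)²)/Q = ((⅐)*121)/Q = 121/(7*Q))
(-29731 + S(-141))/(q(208, 106) + 14191) = (-29731 + (121/7)/(-141))/(√(106² + 208²) + 14191) = (-29731 + (121/7)*(-1/141))/(√(11236 + 43264) + 14191) = (-29731 - 121/987)/(√54500 + 14191) = -29344618/(987*(10*√545 + 14191)) = -29344618/(987*(14191 + 10*√545))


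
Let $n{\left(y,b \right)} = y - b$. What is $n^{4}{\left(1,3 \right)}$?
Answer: $16$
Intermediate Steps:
$n^{4}{\left(1,3 \right)} = \left(1 - 3\right)^{4} = \left(-2\right)^{4} = 16$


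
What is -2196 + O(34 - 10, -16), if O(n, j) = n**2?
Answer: -1620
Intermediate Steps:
-2196 + O(34 - 10, -16) = -2196 + (34 - 10)**2 = -2196 + 24**2 = -2196 + 576 = -1620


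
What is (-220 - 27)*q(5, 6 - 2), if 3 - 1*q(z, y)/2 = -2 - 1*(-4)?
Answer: -494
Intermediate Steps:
q(z, y) = 2 (q(z, y) = 6 - 2*(-2 - 1*(-4)) = 6 - 2*(-2 + 4) = 6 - 2*2 = 6 - 4 = 2)
(-220 - 27)*q(5, 6 - 2) = (-220 - 27)*2 = -247*2 = -494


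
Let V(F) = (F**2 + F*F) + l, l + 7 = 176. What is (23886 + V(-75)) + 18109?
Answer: 53414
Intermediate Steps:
l = 169 (l = -7 + 176 = 169)
V(F) = 169 + 2*F**2 (V(F) = (F**2 + F*F) + 169 = (F**2 + F**2) + 169 = 2*F**2 + 169 = 169 + 2*F**2)
(23886 + V(-75)) + 18109 = (23886 + (169 + 2*(-75)**2)) + 18109 = (23886 + (169 + 2*5625)) + 18109 = (23886 + (169 + 11250)) + 18109 = (23886 + 11419) + 18109 = 35305 + 18109 = 53414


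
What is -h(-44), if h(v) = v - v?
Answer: 0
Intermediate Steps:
h(v) = 0
-h(-44) = -1*0 = 0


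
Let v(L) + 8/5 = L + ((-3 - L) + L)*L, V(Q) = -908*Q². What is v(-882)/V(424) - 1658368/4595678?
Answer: -169196541599157/468864305112640 ≈ -0.36086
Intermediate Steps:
v(L) = -8/5 - 2*L (v(L) = -8/5 + (L + ((-3 - L) + L)*L) = -8/5 + (L - 3*L) = -8/5 - 2*L)
v(-882)/V(424) - 1658368/4595678 = (-8/5 - 2*(-882))/((-908*424²)) - 1658368/4595678 = (-8/5 + 1764)/((-908*179776)) - 1658368*1/4595678 = (8812/5)/(-163236608) - 829184/2297839 = (8812/5)*(-1/163236608) - 829184/2297839 = -2203/204045760 - 829184/2297839 = -169196541599157/468864305112640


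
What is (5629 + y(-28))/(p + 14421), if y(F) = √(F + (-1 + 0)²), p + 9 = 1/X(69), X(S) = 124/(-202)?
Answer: 348998/893443 + 186*I*√3/893443 ≈ 0.39062 + 0.00036058*I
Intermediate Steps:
X(S) = -62/101 (X(S) = 124*(-1/202) = -62/101)
p = -659/62 (p = -9 + 1/(-62/101) = -9 - 101/62 = -659/62 ≈ -10.629)
y(F) = √(1 + F) (y(F) = √(F + (-1)²) = √(F + 1) = √(1 + F))
(5629 + y(-28))/(p + 14421) = (5629 + √(1 - 28))/(-659/62 + 14421) = (5629 + √(-27))/(893443/62) = (5629 + 3*I*√3)*(62/893443) = 348998/893443 + 186*I*√3/893443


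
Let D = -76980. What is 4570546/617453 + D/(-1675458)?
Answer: 1284214898668/172419428079 ≈ 7.4482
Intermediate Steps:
4570546/617453 + D/(-1675458) = 4570546/617453 - 76980/(-1675458) = 4570546*(1/617453) - 76980*(-1/1675458) = 4570546/617453 + 12830/279243 = 1284214898668/172419428079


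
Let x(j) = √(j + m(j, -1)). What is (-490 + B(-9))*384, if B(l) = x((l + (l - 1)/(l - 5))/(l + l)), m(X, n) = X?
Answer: -188160 + 128*√406/7 ≈ -1.8779e+5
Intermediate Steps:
x(j) = √2*√j (x(j) = √(j + j) = √(2*j) = √2*√j)
B(l) = √((l + (-1 + l)/(-5 + l))/l) (B(l) = √2*√((l + (l - 1)/(l - 5))/(l + l)) = √2*√((l + (-1 + l)/(-5 + l))/((2*l))) = √2*√((l + (-1 + l)/(-5 + l))*(1/(2*l))) = √2*√((l + (-1 + l)/(-5 + l))/(2*l)) = √2*(√2*√((l + (-1 + l)/(-5 + l))/l)/2) = √((l + (-1 + l)/(-5 + l))/l))
(-490 + B(-9))*384 = (-490 + √((-1 + (-9)² - 4*(-9))/((-9)*(-5 - 9))))*384 = (-490 + √(-⅑*(-1 + 81 + 36)/(-14)))*384 = (-490 + √(-⅑*(-1/14)*116))*384 = (-490 + √(58/63))*384 = (-490 + √406/21)*384 = -188160 + 128*√406/7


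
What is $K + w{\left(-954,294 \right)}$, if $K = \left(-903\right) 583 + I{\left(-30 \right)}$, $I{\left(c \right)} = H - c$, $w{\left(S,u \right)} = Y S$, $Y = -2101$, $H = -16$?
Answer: $1477919$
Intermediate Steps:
$w{\left(S,u \right)} = - 2101 S$
$I{\left(c \right)} = -16 - c$
$K = -526435$ ($K = \left(-903\right) 583 - -14 = -526449 + \left(-16 + 30\right) = -526449 + 14 = -526435$)
$K + w{\left(-954,294 \right)} = -526435 - -2004354 = -526435 + 2004354 = 1477919$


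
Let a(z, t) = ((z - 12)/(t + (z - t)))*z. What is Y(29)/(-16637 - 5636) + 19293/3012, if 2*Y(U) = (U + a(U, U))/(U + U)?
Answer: 4153880681/648500668 ≈ 6.4054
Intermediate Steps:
a(z, t) = -12 + z (a(z, t) = ((-12 + z)/z)*z = -12 + z)
Y(U) = (-12 + 2*U)/(4*U) (Y(U) = ((U + (-12 + U))/(U + U))/2 = ((-12 + 2*U)/((2*U)))/2 = ((-12 + 2*U)*(1/(2*U)))/2 = ((-12 + 2*U)/(2*U))/2 = (-12 + 2*U)/(4*U))
Y(29)/(-16637 - 5636) + 19293/3012 = ((½)*(-6 + 29)/29)/(-16637 - 5636) + 19293/3012 = ((½)*(1/29)*23)/(-22273) + 19293*(1/3012) = (23/58)*(-1/22273) + 6431/1004 = -23/1291834 + 6431/1004 = 4153880681/648500668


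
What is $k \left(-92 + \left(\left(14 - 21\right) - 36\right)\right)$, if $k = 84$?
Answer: $-11340$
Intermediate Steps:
$k \left(-92 + \left(\left(14 - 21\right) - 36\right)\right) = 84 \left(-92 + \left(\left(14 - 21\right) - 36\right)\right) = 84 \left(-92 - 43\right) = 84 \left(-135\right) = -11340$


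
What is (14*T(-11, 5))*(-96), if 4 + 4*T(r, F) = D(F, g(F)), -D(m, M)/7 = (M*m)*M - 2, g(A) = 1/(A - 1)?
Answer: -2625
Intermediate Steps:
g(A) = 1/(-1 + A)
D(m, M) = 14 - 7*m*M² (D(m, M) = -7*((M*m)*M - 2) = -7*(m*M² - 2) = -7*(-2 + m*M²) = 14 - 7*m*M²)
T(r, F) = 5/2 - 7*F/(4*(-1 + F)²) (T(r, F) = -1 + (14 - 7*F*(1/(-1 + F))²)/4 = -1 + (14 - 7*F/(-1 + F)²)/4 = -1 + (7/2 - 7*F/(4*(-1 + F)²)) = 5/2 - 7*F/(4*(-1 + F)²))
(14*T(-11, 5))*(-96) = (14*(5/2 - 7/4*5/(-1 + 5)²))*(-96) = (14*(5/2 - 7/4*5/4²))*(-96) = (14*(5/2 - 7/4*5*1/16))*(-96) = (14*(5/2 - 35/64))*(-96) = (14*(125/64))*(-96) = (875/32)*(-96) = -2625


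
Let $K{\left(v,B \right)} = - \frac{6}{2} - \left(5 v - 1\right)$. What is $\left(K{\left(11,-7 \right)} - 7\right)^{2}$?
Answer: $4096$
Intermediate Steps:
$K{\left(v,B \right)} = -2 - 5 v$ ($K{\left(v,B \right)} = \left(-6\right) \frac{1}{2} - \left(-1 + 5 v\right) = -3 - \left(-1 + 5 v\right) = -2 - 5 v$)
$\left(K{\left(11,-7 \right)} - 7\right)^{2} = \left(\left(-2 - 55\right) - 7\right)^{2} = \left(-57 - 7\right)^{2} = \left(-64\right)^{2} = 4096$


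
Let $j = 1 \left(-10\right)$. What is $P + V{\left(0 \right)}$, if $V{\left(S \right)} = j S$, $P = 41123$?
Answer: $41123$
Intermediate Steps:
$j = -10$
$V{\left(S \right)} = - 10 S$
$P + V{\left(0 \right)} = 41123 - 0 = 41123 + 0 = 41123$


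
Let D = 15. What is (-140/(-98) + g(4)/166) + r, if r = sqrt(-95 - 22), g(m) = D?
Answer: 1765/1162 + 3*I*sqrt(13) ≈ 1.5189 + 10.817*I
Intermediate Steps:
g(m) = 15
r = 3*I*sqrt(13) (r = sqrt(-117) = 3*I*sqrt(13) ≈ 10.817*I)
(-140/(-98) + g(4)/166) + r = (-140/(-98) + 15/166) + 3*I*sqrt(13) = (-140*(-1/98) + 15*(1/166)) + 3*I*sqrt(13) = (10/7 + 15/166) + 3*I*sqrt(13) = 1765/1162 + 3*I*sqrt(13)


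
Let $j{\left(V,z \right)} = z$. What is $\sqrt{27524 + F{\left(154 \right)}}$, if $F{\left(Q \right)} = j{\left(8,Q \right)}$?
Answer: $\sqrt{27678} \approx 166.37$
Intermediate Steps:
$F{\left(Q \right)} = Q$
$\sqrt{27524 + F{\left(154 \right)}} = \sqrt{27524 + 154} = \sqrt{27678}$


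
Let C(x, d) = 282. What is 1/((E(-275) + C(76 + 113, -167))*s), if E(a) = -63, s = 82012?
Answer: 1/17960628 ≈ 5.5677e-8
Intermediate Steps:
1/((E(-275) + C(76 + 113, -167))*s) = 1/((-63 + 282)*82012) = (1/82012)/219 = (1/219)*(1/82012) = 1/17960628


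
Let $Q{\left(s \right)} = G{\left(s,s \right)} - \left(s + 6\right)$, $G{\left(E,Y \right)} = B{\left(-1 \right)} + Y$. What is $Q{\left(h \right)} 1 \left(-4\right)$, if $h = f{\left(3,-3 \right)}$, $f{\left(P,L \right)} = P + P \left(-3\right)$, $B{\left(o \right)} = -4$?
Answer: $40$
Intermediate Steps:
$f{\left(P,L \right)} = - 2 P$ ($f{\left(P,L \right)} = P - 3 P = - 2 P$)
$G{\left(E,Y \right)} = -4 + Y$
$h = -6$ ($h = \left(-2\right) 3 = -6$)
$Q{\left(s \right)} = -10$ ($Q{\left(s \right)} = \left(-4 + s\right) - \left(s + 6\right) = \left(-4 + s\right) - \left(6 + s\right) = -10$)
$Q{\left(h \right)} 1 \left(-4\right) = - 10 \cdot 1 \left(-4\right) = \left(-10\right) \left(-4\right) = 40$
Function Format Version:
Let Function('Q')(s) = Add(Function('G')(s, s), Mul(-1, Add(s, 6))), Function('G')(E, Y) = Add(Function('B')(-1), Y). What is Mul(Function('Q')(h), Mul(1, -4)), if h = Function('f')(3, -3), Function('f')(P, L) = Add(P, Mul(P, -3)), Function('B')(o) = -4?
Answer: 40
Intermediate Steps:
Function('f')(P, L) = Mul(-2, P) (Function('f')(P, L) = Add(P, Mul(-3, P)) = Mul(-2, P))
Function('G')(E, Y) = Add(-4, Y)
h = -6 (h = Mul(-2, 3) = -6)
Function('Q')(s) = -10 (Function('Q')(s) = Add(Add(-4, s), Mul(-1, Add(s, 6))) = Add(Add(-4, s), Mul(-1, Add(6, s))) = Add(Add(-4, s), Add(-6, Mul(-1, s))) = -10)
Mul(Function('Q')(h), Mul(1, -4)) = Mul(-10, Mul(1, -4)) = Mul(-10, -4) = 40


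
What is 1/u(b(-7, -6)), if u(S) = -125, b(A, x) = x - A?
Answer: -1/125 ≈ -0.0080000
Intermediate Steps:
1/u(b(-7, -6)) = 1/(-125) = -1/125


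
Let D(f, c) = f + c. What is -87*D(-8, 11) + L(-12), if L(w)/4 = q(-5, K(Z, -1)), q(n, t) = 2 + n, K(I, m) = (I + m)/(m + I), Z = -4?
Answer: -273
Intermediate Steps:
K(I, m) = 1 (K(I, m) = (I + m)/(I + m) = 1)
L(w) = -12 (L(w) = 4*(2 - 5) = 4*(-3) = -12)
D(f, c) = c + f
-87*D(-8, 11) + L(-12) = -87*(11 - 8) - 12 = -87*3 - 12 = -261 - 12 = -273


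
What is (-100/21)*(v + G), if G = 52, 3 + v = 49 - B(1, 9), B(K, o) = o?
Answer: -8900/21 ≈ -423.81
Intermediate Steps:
v = 37 (v = -3 + (49 - 1*9) = -3 + (49 - 9) = -3 + 40 = 37)
(-100/21)*(v + G) = (-100/21)*(37 + 52) = -100*1/21*89 = -100/21*89 = -8900/21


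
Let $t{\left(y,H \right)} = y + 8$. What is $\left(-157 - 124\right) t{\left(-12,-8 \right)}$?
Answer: $1124$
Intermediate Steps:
$t{\left(y,H \right)} = 8 + y$
$\left(-157 - 124\right) t{\left(-12,-8 \right)} = \left(-157 - 124\right) \left(8 - 12\right) = \left(-281\right) \left(-4\right) = 1124$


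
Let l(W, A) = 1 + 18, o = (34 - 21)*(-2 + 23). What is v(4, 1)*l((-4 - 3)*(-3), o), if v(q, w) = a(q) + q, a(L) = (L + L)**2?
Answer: 1292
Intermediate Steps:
a(L) = 4*L**2 (a(L) = (2*L)**2 = 4*L**2)
v(q, w) = q + 4*q**2 (v(q, w) = 4*q**2 + q = q + 4*q**2)
o = 273 (o = 13*21 = 273)
l(W, A) = 19
v(4, 1)*l((-4 - 3)*(-3), o) = (4*(1 + 4*4))*19 = (4*(1 + 16))*19 = (4*17)*19 = 68*19 = 1292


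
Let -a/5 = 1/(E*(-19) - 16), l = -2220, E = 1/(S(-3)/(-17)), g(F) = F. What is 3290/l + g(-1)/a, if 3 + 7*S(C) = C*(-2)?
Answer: 54039/370 ≈ 146.05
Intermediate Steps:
S(C) = -3/7 - 2*C/7 (S(C) = -3/7 + (C*(-2))/7 = -3/7 + (-2*C)/7 = -3/7 - 2*C/7)
E = -119/3 (E = 1/((-3/7 - 2/7*(-3))/(-17)) = 1/((-3/7 + 6/7)*(-1/17)) = 1/((3/7)*(-1/17)) = 1/(-3/119) = -119/3 ≈ -39.667)
a = -15/2213 (a = -5/(-119/3*(-19) - 16) = -5/(2261/3 - 16) = -5/2213/3 = -5*3/2213 = -15/2213 ≈ -0.0067781)
3290/l + g(-1)/a = 3290/(-2220) - 1/(-15/2213) = 3290*(-1/2220) - 1*(-2213/15) = -329/222 + 2213/15 = 54039/370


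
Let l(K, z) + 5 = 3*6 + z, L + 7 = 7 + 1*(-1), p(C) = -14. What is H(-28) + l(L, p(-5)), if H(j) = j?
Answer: -29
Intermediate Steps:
L = -1 (L = -7 + (7 + 1*(-1)) = -7 + (7 - 1) = -7 + 6 = -1)
l(K, z) = 13 + z (l(K, z) = -5 + (3*6 + z) = -5 + (18 + z) = 13 + z)
H(-28) + l(L, p(-5)) = -28 + (13 - 14) = -28 - 1 = -29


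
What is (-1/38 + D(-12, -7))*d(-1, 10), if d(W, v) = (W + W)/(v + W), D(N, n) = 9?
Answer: -341/171 ≈ -1.9942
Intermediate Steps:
d(W, v) = 2*W/(W + v) (d(W, v) = (2*W)/(W + v) = 2*W/(W + v))
(-1/38 + D(-12, -7))*d(-1, 10) = (-1/38 + 9)*(2*(-1)/(-1 + 10)) = (-1*1/38 + 9)*(2*(-1)/9) = (-1/38 + 9)*(2*(-1)*(1/9)) = (341/38)*(-2/9) = -341/171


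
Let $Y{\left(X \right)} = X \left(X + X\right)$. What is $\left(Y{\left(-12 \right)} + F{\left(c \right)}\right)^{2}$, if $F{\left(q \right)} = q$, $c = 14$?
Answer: $91204$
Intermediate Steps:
$Y{\left(X \right)} = 2 X^{2}$ ($Y{\left(X \right)} = X 2 X = 2 X^{2}$)
$\left(Y{\left(-12 \right)} + F{\left(c \right)}\right)^{2} = \left(2 \left(-12\right)^{2} + 14\right)^{2} = \left(2 \cdot 144 + 14\right)^{2} = \left(288 + 14\right)^{2} = 302^{2} = 91204$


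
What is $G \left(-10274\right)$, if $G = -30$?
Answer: $308220$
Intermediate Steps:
$G \left(-10274\right) = \left(-30\right) \left(-10274\right) = 308220$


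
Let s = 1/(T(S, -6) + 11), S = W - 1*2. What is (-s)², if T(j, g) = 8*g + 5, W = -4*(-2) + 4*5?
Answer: 1/1024 ≈ 0.00097656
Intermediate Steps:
W = 28 (W = 8 + 20 = 28)
S = 26 (S = 28 - 1*2 = 28 - 2 = 26)
T(j, g) = 5 + 8*g
s = -1/32 (s = 1/((5 + 8*(-6)) + 11) = 1/((5 - 48) + 11) = 1/(-43 + 11) = 1/(-32) = -1/32 ≈ -0.031250)
(-s)² = (-1*(-1/32))² = (1/32)² = 1/1024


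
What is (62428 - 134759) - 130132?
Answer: -202463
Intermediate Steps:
(62428 - 134759) - 130132 = -72331 - 130132 = -202463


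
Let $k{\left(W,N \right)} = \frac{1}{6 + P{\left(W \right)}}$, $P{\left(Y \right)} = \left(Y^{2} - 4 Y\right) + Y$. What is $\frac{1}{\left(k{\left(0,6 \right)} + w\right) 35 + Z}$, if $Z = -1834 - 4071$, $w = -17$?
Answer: $- \frac{6}{38965} \approx -0.00015398$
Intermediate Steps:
$P{\left(Y \right)} = Y^{2} - 3 Y$
$k{\left(W,N \right)} = \frac{1}{6 + W \left(-3 + W\right)}$
$Z = -5905$
$\frac{1}{\left(k{\left(0,6 \right)} + w\right) 35 + Z} = \frac{1}{\left(\frac{1}{6 + 0 \left(-3 + 0\right)} - 17\right) 35 - 5905} = \frac{1}{\left(\frac{1}{6 + 0 \left(-3\right)} - 17\right) 35 - 5905} = \frac{1}{\left(\frac{1}{6 + 0} - 17\right) 35 - 5905} = \frac{1}{\left(\frac{1}{6} - 17\right) 35 - 5905} = \frac{1}{\left(- \frac{101}{6}\right) 35 - 5905} = \frac{1}{- \frac{3535}{6} - 5905} = \frac{1}{- \frac{38965}{6}} = - \frac{6}{38965}$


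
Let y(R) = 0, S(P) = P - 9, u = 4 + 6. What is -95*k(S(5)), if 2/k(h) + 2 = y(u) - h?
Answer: -95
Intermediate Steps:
u = 10
S(P) = -9 + P
k(h) = 2/(-2 - h) (k(h) = 2/(-2 + (0 - h)) = 2/(-2 - h))
-95*k(S(5)) = -(-190)/(2 + (-9 + 5)) = -(-190)/(2 - 4) = -(-190)/(-2) = -(-190)*(-1)/2 = -95*1 = -95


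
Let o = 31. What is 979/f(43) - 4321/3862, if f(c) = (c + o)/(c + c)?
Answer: 162418737/142894 ≈ 1136.6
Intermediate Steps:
f(c) = (31 + c)/(2*c) (f(c) = (c + 31)/(c + c) = (31 + c)/((2*c)) = (31 + c)*(1/(2*c)) = (31 + c)/(2*c))
979/f(43) - 4321/3862 = 979/(((1/2)*(31 + 43)/43)) - 4321/3862 = 979/(((1/2)*(1/43)*74)) - 4321*1/3862 = 979/(37/43) - 4321/3862 = 979*(43/37) - 4321/3862 = 42097/37 - 4321/3862 = 162418737/142894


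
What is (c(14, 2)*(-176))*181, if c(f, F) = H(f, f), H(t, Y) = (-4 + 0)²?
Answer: -509696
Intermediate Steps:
H(t, Y) = 16 (H(t, Y) = (-4)² = 16)
c(f, F) = 16
(c(14, 2)*(-176))*181 = (16*(-176))*181 = -2816*181 = -509696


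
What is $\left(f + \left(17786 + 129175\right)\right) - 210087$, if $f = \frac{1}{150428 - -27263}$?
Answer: $- \frac{11216922065}{177691} \approx -63126.0$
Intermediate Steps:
$f = \frac{1}{177691}$ ($f = \frac{1}{150428 + 27263} = \frac{1}{177691} \approx 5.6277 \cdot 10^{-6}$)
$\left(f + \left(17786 + 129175\right)\right) - 210087 = \left(\frac{1}{177691} + \left(17786 + 129175\right)\right) - 210087 = \left(\frac{1}{177691} + 146961\right) - 210087 = \frac{26113647052}{177691} - 210087 = - \frac{11216922065}{177691}$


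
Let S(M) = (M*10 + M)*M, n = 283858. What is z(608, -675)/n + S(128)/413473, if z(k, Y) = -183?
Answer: 51082358633/117367618834 ≈ 0.43523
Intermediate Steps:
S(M) = 11*M² (S(M) = (10*M + M)*M = (11*M)*M = 11*M²)
z(608, -675)/n + S(128)/413473 = -183/283858 + (11*128²)/413473 = -183*1/283858 + (11*16384)*(1/413473) = -183/283858 + 180224*(1/413473) = -183/283858 + 180224/413473 = 51082358633/117367618834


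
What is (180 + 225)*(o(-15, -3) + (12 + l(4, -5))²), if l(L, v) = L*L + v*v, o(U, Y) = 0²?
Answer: 1137645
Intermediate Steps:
o(U, Y) = 0
l(L, v) = L² + v²
(180 + 225)*(o(-15, -3) + (12 + l(4, -5))²) = (180 + 225)*(0 + (12 + (4² + (-5)²))²) = 405*(0 + (12 + (16 + 25))²) = 405*(0 + (12 + 41)²) = 405*(0 + 53²) = 405*(0 + 2809) = 405*2809 = 1137645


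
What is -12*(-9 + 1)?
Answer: 96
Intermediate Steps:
-12*(-9 + 1) = -12*(-8) = 96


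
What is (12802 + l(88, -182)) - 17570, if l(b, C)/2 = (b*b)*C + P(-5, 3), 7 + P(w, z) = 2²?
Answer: -2823590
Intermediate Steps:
P(w, z) = -3 (P(w, z) = -7 + 2² = -7 + 4 = -3)
l(b, C) = -6 + 2*C*b² (l(b, C) = 2*((b*b)*C - 3) = 2*(b²*C - 3) = 2*(C*b² - 3) = 2*(-3 + C*b²) = -6 + 2*C*b²)
(12802 + l(88, -182)) - 17570 = (12802 + (-6 + 2*(-182)*88²)) - 17570 = (12802 + (-6 + 2*(-182)*7744)) - 17570 = (12802 + (-6 - 2818816)) - 17570 = (12802 - 2818822) - 17570 = -2806020 - 17570 = -2823590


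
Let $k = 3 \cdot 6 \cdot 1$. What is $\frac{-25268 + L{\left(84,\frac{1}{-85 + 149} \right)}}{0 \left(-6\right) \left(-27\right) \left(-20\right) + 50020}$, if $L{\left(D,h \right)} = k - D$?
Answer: $- \frac{12667}{25010} \approx -0.50648$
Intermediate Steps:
$k = 18$ ($k = 18 \cdot 1 = 18$)
$L{\left(D,h \right)} = 18 - D$
$\frac{-25268 + L{\left(84,\frac{1}{-85 + 149} \right)}}{0 \left(-6\right) \left(-27\right) \left(-20\right) + 50020} = \frac{-25268 + \left(18 - 84\right)}{0 \left(-6\right) \left(-27\right) \left(-20\right) + 50020} = \frac{-25268 + \left(18 - 84\right)}{0 \left(-27\right) \left(-20\right) + 50020} = \frac{-25268 - 66}{0 \left(-20\right) + 50020} = - \frac{25334}{0 + 50020} = - \frac{25334}{50020} = \left(-25334\right) \frac{1}{50020} = - \frac{12667}{25010}$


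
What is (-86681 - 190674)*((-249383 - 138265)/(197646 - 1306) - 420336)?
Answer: 1144493729301312/9817 ≈ 1.1658e+11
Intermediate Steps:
(-86681 - 190674)*((-249383 - 138265)/(197646 - 1306) - 420336) = -277355*(-387648/196340 - 420336) = -277355*(-387648*1/196340 - 420336) = -277355*(-96912/49085 - 420336) = -277355*(-20632289472/49085) = 1144493729301312/9817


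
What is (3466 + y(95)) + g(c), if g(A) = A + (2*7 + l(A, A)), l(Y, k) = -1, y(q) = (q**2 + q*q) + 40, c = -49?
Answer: 21520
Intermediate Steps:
y(q) = 40 + 2*q**2 (y(q) = (q**2 + q**2) + 40 = 2*q**2 + 40 = 40 + 2*q**2)
g(A) = 13 + A (g(A) = A + (2*7 - 1) = A + (14 - 1) = A + 13 = 13 + A)
(3466 + y(95)) + g(c) = (3466 + (40 + 2*95**2)) + (13 - 49) = (3466 + (40 + 2*9025)) - 36 = (3466 + (40 + 18050)) - 36 = (3466 + 18090) - 36 = 21556 - 36 = 21520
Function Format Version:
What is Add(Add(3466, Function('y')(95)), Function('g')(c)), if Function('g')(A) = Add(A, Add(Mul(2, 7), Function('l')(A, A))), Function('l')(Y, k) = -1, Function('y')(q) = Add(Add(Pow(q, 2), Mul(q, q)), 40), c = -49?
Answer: 21520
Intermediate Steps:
Function('y')(q) = Add(40, Mul(2, Pow(q, 2))) (Function('y')(q) = Add(Add(Pow(q, 2), Pow(q, 2)), 40) = Add(Mul(2, Pow(q, 2)), 40) = Add(40, Mul(2, Pow(q, 2))))
Function('g')(A) = Add(13, A) (Function('g')(A) = Add(A, Add(Mul(2, 7), -1)) = Add(A, Add(14, -1)) = Add(A, 13) = Add(13, A))
Add(Add(3466, Function('y')(95)), Function('g')(c)) = Add(Add(3466, Add(40, Mul(2, Pow(95, 2)))), Add(13, -49)) = Add(Add(3466, Add(40, Mul(2, 9025))), -36) = Add(Add(3466, Add(40, 18050)), -36) = Add(Add(3466, 18090), -36) = Add(21556, -36) = 21520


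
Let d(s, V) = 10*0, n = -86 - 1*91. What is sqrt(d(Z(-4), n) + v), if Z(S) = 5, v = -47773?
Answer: I*sqrt(47773) ≈ 218.57*I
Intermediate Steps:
n = -177 (n = -86 - 91 = -177)
d(s, V) = 0
sqrt(d(Z(-4), n) + v) = sqrt(0 - 47773) = sqrt(-47773) = I*sqrt(47773)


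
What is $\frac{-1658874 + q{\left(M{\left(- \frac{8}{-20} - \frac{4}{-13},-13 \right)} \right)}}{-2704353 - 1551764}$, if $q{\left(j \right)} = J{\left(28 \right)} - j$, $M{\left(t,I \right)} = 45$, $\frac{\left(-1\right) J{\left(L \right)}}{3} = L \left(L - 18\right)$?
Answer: $\frac{1659759}{4256117} \approx 0.38997$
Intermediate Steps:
$J{\left(L \right)} = - 3 L \left(-18 + L\right)$ ($J{\left(L \right)} = - 3 L \left(L - 18\right) = - 3 L \left(-18 + L\right)$)
$q{\left(j \right)} = -840 - j$ ($q{\left(j \right)} = 3 \cdot 28 \left(18 - 28\right) - j = 3 \cdot 28 \left(-10\right) - j = -840 - j$)
$\frac{-1658874 + q{\left(M{\left(- \frac{8}{-20} - \frac{4}{-13},-13 \right)} \right)}}{-2704353 - 1551764} = \frac{-1658874 - 885}{-2704353 - 1551764} = \frac{-1658874 - 885}{-4256117} = \left(-1658874 - 885\right) \left(- \frac{1}{4256117}\right) = \left(-1659759\right) \left(- \frac{1}{4256117}\right) = \frac{1659759}{4256117}$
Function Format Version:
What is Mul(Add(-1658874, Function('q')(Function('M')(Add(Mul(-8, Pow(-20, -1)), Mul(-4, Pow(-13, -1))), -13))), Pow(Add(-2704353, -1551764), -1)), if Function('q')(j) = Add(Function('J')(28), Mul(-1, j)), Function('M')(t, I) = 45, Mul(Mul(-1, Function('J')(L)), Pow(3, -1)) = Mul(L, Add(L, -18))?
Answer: Rational(1659759, 4256117) ≈ 0.38997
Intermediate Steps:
Function('J')(L) = Mul(-3, L, Add(-18, L)) (Function('J')(L) = Mul(-3, Mul(L, Add(L, -18))) = Mul(-3, Mul(L, Add(-18, L))) = Mul(-3, L, Add(-18, L)))
Function('q')(j) = Add(-840, Mul(-1, j)) (Function('q')(j) = Add(Mul(3, 28, Add(18, Mul(-1, 28))), Mul(-1, j)) = Add(Mul(3, 28, Add(18, -28)), Mul(-1, j)) = Add(Mul(3, 28, -10), Mul(-1, j)) = Add(-840, Mul(-1, j)))
Mul(Add(-1658874, Function('q')(Function('M')(Add(Mul(-8, Pow(-20, -1)), Mul(-4, Pow(-13, -1))), -13))), Pow(Add(-2704353, -1551764), -1)) = Mul(Add(-1658874, Add(-840, Mul(-1, 45))), Pow(Add(-2704353, -1551764), -1)) = Mul(Add(-1658874, Add(-840, -45)), Pow(-4256117, -1)) = Mul(Add(-1658874, -885), Rational(-1, 4256117)) = Mul(-1659759, Rational(-1, 4256117)) = Rational(1659759, 4256117)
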